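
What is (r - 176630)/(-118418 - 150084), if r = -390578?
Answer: 283604/134251 ≈ 2.1125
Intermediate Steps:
(r - 176630)/(-118418 - 150084) = (-390578 - 176630)/(-118418 - 150084) = -567208/(-268502) = -567208*(-1/268502) = 283604/134251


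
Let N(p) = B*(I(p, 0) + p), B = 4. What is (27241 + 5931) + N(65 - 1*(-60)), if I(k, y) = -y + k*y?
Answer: 33672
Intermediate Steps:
N(p) = 4*p (N(p) = 4*(0*(-1 + p) + p) = 4*(0 + p) = 4*p)
(27241 + 5931) + N(65 - 1*(-60)) = (27241 + 5931) + 4*(65 - 1*(-60)) = 33172 + 4*(65 + 60) = 33172 + 4*125 = 33172 + 500 = 33672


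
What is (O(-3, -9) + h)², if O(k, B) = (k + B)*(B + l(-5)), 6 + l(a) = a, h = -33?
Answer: 42849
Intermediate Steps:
l(a) = -6 + a
O(k, B) = (-11 + B)*(B + k) (O(k, B) = (k + B)*(B + (-6 - 5)) = (B + k)*(B - 11) = (B + k)*(-11 + B) = (-11 + B)*(B + k))
(O(-3, -9) + h)² = (((-9)² - 11*(-9) - 11*(-3) - 9*(-3)) - 33)² = ((81 + 99 + 33 + 27) - 33)² = (240 - 33)² = 207² = 42849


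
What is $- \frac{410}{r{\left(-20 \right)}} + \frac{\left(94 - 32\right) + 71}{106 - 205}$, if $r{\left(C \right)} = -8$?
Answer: $\frac{19763}{396} \approx 49.907$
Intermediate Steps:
$- \frac{410}{r{\left(-20 \right)}} + \frac{\left(94 - 32\right) + 71}{106 - 205} = - \frac{410}{-8} + \frac{\left(94 - 32\right) + 71}{106 - 205} = \left(-410\right) \left(- \frac{1}{8}\right) + \frac{62 + 71}{106 - 205} = \frac{205}{4} + \frac{133}{-99} = \frac{205}{4} + 133 \left(- \frac{1}{99}\right) = \frac{205}{4} - \frac{133}{99} = \frac{19763}{396}$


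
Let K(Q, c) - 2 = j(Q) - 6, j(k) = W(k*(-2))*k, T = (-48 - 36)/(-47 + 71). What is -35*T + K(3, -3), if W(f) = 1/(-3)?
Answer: 235/2 ≈ 117.50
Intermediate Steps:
T = -7/2 (T = -84/24 = -84*1/24 = -7/2 ≈ -3.5000)
W(f) = -⅓
j(k) = -k/3
K(Q, c) = -4 - Q/3 (K(Q, c) = 2 + (-Q/3 - 6) = 2 + (-6 - Q/3) = -4 - Q/3)
-35*T + K(3, -3) = -35*(-7/2) + (-4 - ⅓*3) = 245/2 + (-4 - 1) = 245/2 - 5 = 235/2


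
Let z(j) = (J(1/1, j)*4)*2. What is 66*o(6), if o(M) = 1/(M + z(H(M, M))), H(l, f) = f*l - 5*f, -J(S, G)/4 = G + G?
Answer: -11/63 ≈ -0.17460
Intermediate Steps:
J(S, G) = -8*G (J(S, G) = -4*(G + G) = -8*G)
H(l, f) = -5*f + f*l
z(j) = -64*j (z(j) = (-8*j*4)*2 = -32*j*2 = -64*j)
o(M) = 1/(M - 64*M*(-5 + M))
66*o(6) = 66*(1/(6*(321 - 64*6))) = 66*(1/(6*(321 - 384))) = 66*((1/6)/(-63)) = 66*((1/6)*(-1/63)) = 66*(-1/378) = -11/63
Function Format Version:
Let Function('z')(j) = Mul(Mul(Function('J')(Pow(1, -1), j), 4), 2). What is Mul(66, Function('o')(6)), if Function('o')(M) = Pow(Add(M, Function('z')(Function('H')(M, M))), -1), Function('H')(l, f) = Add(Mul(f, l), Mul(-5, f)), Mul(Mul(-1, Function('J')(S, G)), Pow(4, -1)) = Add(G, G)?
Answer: Rational(-11, 63) ≈ -0.17460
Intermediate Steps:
Function('J')(S, G) = Mul(-8, G) (Function('J')(S, G) = Mul(-4, Add(G, G)) = Mul(-4, Mul(2, G)) = Mul(-8, G))
Function('H')(l, f) = Add(Mul(-5, f), Mul(f, l))
Function('z')(j) = Mul(-64, j) (Function('z')(j) = Mul(Mul(Mul(-8, j), 4), 2) = Mul(Mul(-32, j), 2) = Mul(-64, j))
Function('o')(M) = Pow(Add(M, Mul(-64, M, Add(-5, M))), -1) (Function('o')(M) = Pow(Add(M, Mul(-64, Mul(M, Add(-5, M)))), -1) = Pow(Add(M, Mul(-64, M, Add(-5, M))), -1))
Mul(66, Function('o')(6)) = Mul(66, Mul(Pow(6, -1), Pow(Add(321, Mul(-64, 6)), -1))) = Mul(66, Mul(Rational(1, 6), Pow(Add(321, -384), -1))) = Mul(66, Mul(Rational(1, 6), Pow(-63, -1))) = Mul(66, Mul(Rational(1, 6), Rational(-1, 63))) = Mul(66, Rational(-1, 378)) = Rational(-11, 63)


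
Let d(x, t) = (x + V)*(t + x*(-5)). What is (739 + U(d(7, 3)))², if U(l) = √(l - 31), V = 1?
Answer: (739 + I*√287)² ≈ 5.4583e+5 + 25039.0*I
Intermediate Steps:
d(x, t) = (1 + x)*(t - 5*x) (d(x, t) = (x + 1)*(t + x*(-5)) = (1 + x)*(t - 5*x))
U(l) = √(-31 + l)
(739 + U(d(7, 3)))² = (739 + √(-31 + (3 - 5*7 - 5*7² + 3*7)))² = (739 + √(-31 + (3 - 35 - 5*49 + 21)))² = (739 + √(-31 + (3 - 35 - 245 + 21)))² = (739 + √(-31 - 256))² = (739 + √(-287))² = (739 + I*√287)²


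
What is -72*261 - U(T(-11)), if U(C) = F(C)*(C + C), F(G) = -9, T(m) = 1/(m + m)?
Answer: -206721/11 ≈ -18793.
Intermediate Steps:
T(m) = 1/(2*m)
U(C) = -18*C (U(C) = -9*(C + C) = -18*C)
-72*261 - U(T(-11)) = -72*261 - (-18)*(½)/(-11) = -18792 - (-18)*(½)*(-1/11) = -18792 - (-18)*(-1)/22 = -18792 - 1*9/11 = -18792 - 9/11 = -206721/11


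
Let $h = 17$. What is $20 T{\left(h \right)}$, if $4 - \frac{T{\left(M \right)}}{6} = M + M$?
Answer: $-3600$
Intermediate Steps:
$T{\left(M \right)} = 24 - 12 M$ ($T{\left(M \right)} = 24 - 6 \left(M + M\right) = 24 - 6 \cdot 2 M = 24 - 12 M$)
$20 T{\left(h \right)} = 20 \left(24 - 204\right) = 20 \left(-180\right) = -3600$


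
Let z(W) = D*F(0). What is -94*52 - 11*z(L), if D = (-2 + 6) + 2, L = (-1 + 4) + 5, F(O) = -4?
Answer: -4624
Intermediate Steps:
L = 8 (L = 3 + 5 = 8)
D = 6 (D = 4 + 2 = 6)
z(W) = -24 (z(W) = 6*(-4) = -24)
-94*52 - 11*z(L) = -94*52 - 11*(-24) = -4888 + 264 = -4624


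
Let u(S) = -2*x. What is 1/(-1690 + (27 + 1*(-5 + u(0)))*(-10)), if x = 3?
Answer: -1/1850 ≈ -0.00054054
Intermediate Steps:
u(S) = -6 (u(S) = -2*3 = -6)
1/(-1690 + (27 + 1*(-5 + u(0)))*(-10)) = 1/(-1690 + (27 + 1*(-5 - 6))*(-10)) = 1/(-1690 + (27 + 1*(-11))*(-10)) = 1/(-1690 + (27 - 11)*(-10)) = 1/(-1690 + 16*(-10)) = 1/(-1690 - 160) = 1/(-1850) = -1/1850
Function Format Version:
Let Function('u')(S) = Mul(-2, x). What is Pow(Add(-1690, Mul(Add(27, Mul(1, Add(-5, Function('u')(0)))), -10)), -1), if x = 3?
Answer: Rational(-1, 1850) ≈ -0.00054054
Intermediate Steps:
Function('u')(S) = -6 (Function('u')(S) = Mul(-2, 3) = -6)
Pow(Add(-1690, Mul(Add(27, Mul(1, Add(-5, Function('u')(0)))), -10)), -1) = Pow(Add(-1690, Mul(Add(27, Mul(1, Add(-5, -6))), -10)), -1) = Pow(Add(-1690, Mul(Add(27, Mul(1, -11)), -10)), -1) = Pow(Add(-1690, Mul(Add(27, -11), -10)), -1) = Pow(Add(-1690, Mul(16, -10)), -1) = Pow(Add(-1690, -160), -1) = Pow(-1850, -1) = Rational(-1, 1850)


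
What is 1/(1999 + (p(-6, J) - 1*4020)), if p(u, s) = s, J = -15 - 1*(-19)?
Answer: -1/2017 ≈ -0.00049579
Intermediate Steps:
J = 4 (J = -15 + 19 = 4)
1/(1999 + (p(-6, J) - 1*4020)) = 1/(1999 + (4 - 1*4020)) = 1/(1999 + (4 - 4020)) = 1/(1999 - 4016) = 1/(-2017) = -1/2017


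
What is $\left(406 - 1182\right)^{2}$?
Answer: $602176$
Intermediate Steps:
$\left(406 - 1182\right)^{2} = \left(-776\right)^{2} = 602176$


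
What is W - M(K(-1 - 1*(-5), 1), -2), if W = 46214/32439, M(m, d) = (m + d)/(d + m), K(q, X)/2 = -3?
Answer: 13775/32439 ≈ 0.42464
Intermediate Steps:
K(q, X) = -6 (K(q, X) = 2*(-3) = -6)
M(m, d) = 1 (M(m, d) = (d + m)/(d + m) = 1)
W = 46214/32439 (W = 46214*(1/32439) = 46214/32439 ≈ 1.4246)
W - M(K(-1 - 1*(-5), 1), -2) = 46214/32439 - 1*1 = 46214/32439 - 1 = 13775/32439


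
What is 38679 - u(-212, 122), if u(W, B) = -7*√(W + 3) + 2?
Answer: 38677 + 7*I*√209 ≈ 38677.0 + 101.2*I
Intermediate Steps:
u(W, B) = 2 - 7*√(3 + W) (u(W, B) = -7*√(3 + W) + 2 = 2 - 7*√(3 + W))
38679 - u(-212, 122) = 38679 - (2 - 7*√(3 - 212)) = 38679 - (2 - 7*I*√209) = 38679 + (-2 + 7*I*√209) = 38677 + 7*I*√209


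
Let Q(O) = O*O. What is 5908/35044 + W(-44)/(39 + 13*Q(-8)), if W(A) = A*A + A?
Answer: 17862279/7630831 ≈ 2.3408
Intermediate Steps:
Q(O) = O²
W(A) = A + A² (W(A) = A² + A = A + A²)
5908/35044 + W(-44)/(39 + 13*Q(-8)) = 5908/35044 + (-44*(1 - 44))/(39 + 13*(-8)²) = 5908*(1/35044) + (-44*(-43))/(39 + 13*64) = 1477/8761 + 1892/(39 + 832) = 1477/8761 + 1892/871 = 17862279/7630831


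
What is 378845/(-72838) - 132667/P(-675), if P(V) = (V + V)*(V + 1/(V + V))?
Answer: -354886084041/66373700338 ≈ -5.3468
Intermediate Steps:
P(V) = 2*V*(V + 1/(2*V)) (P(V) = (2*V)*(V + 1/(2*V)) = 2*V*(V + 1/(2*V)))
378845/(-72838) - 132667/P(-675) = 378845/(-72838) - 132667/(1 + 2*(-675)²) = 378845*(-1/72838) - 132667/(1 + 2*455625) = -378845/72838 - 132667/(1 + 911250) = -378845/72838 - 132667/911251 = -354886084041/66373700338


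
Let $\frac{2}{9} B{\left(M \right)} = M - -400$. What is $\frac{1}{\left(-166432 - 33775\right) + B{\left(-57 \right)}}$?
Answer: $- \frac{2}{397327} \approx -5.0336 \cdot 10^{-6}$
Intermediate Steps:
$B{\left(M \right)} = 1800 + \frac{9 M}{2}$ ($B{\left(M \right)} = \frac{9 \left(M - -400\right)}{2} = \frac{9 \left(M + 400\right)}{2} = \frac{9 \left(400 + M\right)}{2} = 1800 + \frac{9 M}{2}$)
$\frac{1}{\left(-166432 - 33775\right) + B{\left(-57 \right)}} = \frac{1}{\left(-166432 - 33775\right) + \left(1800 + \frac{9}{2} \left(-57\right)\right)} = \frac{1}{\left(-166432 - 33775\right) + \left(1800 - \frac{513}{2}\right)} = \frac{1}{-200207 + \frac{3087}{2}} = \frac{1}{- \frac{397327}{2}} = - \frac{2}{397327}$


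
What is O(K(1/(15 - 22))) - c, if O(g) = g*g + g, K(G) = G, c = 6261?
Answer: -306795/49 ≈ -6261.1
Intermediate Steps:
O(g) = g + g² (O(g) = g² + g = g + g²)
O(K(1/(15 - 22))) - c = (1 + 1/(15 - 22))/(15 - 22) - 1*6261 = (1 + 1/(-7))/(-7) - 6261 = -(1 - ⅐)/7 - 6261 = -⅐*6/7 - 6261 = -6/49 - 6261 = -306795/49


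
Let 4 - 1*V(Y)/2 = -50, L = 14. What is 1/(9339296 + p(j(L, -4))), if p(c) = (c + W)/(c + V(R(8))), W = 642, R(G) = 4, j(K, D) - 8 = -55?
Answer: 61/569697651 ≈ 1.0707e-7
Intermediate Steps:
j(K, D) = -47 (j(K, D) = 8 - 55 = -47)
V(Y) = 108 (V(Y) = 8 - 2*(-50) = 8 + 100 = 108)
p(c) = (642 + c)/(108 + c) (p(c) = (c + 642)/(c + 108) = (642 + c)/(108 + c))
1/(9339296 + p(j(L, -4))) = 1/(9339296 + (642 - 47)/(108 - 47)) = 1/(9339296 + 595/61) = 1/(569697651/61) = 61/569697651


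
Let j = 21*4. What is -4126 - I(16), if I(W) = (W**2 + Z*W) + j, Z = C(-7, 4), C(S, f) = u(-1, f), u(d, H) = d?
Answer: -4450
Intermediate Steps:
C(S, f) = -1
Z = -1
j = 84
I(W) = 84 + W**2 - W (I(W) = (W**2 - W) + 84 = 84 + W**2 - W)
-4126 - I(16) = -4126 - (84 + 16**2 - 1*16) = -4126 - (84 + 256 - 16) = -4126 - 1*324 = -4126 - 324 = -4450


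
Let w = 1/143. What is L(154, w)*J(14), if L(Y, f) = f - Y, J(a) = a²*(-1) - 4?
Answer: 4404200/143 ≈ 30799.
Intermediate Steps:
w = 1/143 ≈ 0.0069930
J(a) = -4 - a² (J(a) = -a² - 4 = -4 - a²)
L(154, w)*J(14) = (1/143 - 1*154)*(-4 - 1*14²) = (1/143 - 154)*(-4 - 1*196) = -22021*(-4 - 196)/143 = -22021/143*(-200) = 4404200/143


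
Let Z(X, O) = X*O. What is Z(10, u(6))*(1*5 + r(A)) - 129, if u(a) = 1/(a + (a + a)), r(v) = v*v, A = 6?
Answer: -956/9 ≈ -106.22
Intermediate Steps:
r(v) = v**2
u(a) = 1/(3*a) (u(a) = 1/(a + 2*a) = 1/(3*a))
Z(X, O) = O*X
Z(10, u(6))*(1*5 + r(A)) - 129 = (((1/3)/6)*10)*(1*5 + 6**2) - 129 = (((1/3)*(1/6))*10)*(5 + 36) - 129 = ((1/18)*10)*41 - 129 = (5/9)*41 - 129 = 205/9 - 129 = -956/9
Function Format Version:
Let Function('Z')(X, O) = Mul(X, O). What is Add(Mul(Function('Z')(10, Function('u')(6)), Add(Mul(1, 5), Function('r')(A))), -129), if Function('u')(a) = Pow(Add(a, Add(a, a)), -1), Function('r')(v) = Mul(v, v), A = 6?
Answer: Rational(-956, 9) ≈ -106.22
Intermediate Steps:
Function('r')(v) = Pow(v, 2)
Function('u')(a) = Mul(Rational(1, 3), Pow(a, -1)) (Function('u')(a) = Pow(Add(a, Mul(2, a)), -1) = Pow(Mul(3, a), -1) = Mul(Rational(1, 3), Pow(a, -1)))
Function('Z')(X, O) = Mul(O, X)
Add(Mul(Function('Z')(10, Function('u')(6)), Add(Mul(1, 5), Function('r')(A))), -129) = Add(Mul(Mul(Mul(Rational(1, 3), Pow(6, -1)), 10), Add(Mul(1, 5), Pow(6, 2))), -129) = Add(Mul(Mul(Mul(Rational(1, 3), Rational(1, 6)), 10), Add(5, 36)), -129) = Add(Mul(Mul(Rational(1, 18), 10), 41), -129) = Add(Mul(Rational(5, 9), 41), -129) = Add(Rational(205, 9), -129) = Rational(-956, 9)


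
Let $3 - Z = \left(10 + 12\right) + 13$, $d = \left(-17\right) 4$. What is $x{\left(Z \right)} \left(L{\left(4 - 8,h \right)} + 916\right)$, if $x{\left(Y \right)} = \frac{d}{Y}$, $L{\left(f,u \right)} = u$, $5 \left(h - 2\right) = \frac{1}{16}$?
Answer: $\frac{1248497}{640} \approx 1950.8$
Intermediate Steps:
$d = -68$
$h = \frac{161}{80}$ ($h = 2 + \frac{1}{5 \cdot 16} = 2 + \frac{1}{5} \cdot \frac{1}{16} = 2 + \frac{1}{80} = \frac{161}{80} \approx 2.0125$)
$Z = -32$ ($Z = 3 - \left(\left(10 + 12\right) + 13\right) = 3 - \left(22 + 13\right) = 3 - 35 = -32$)
$x{\left(Y \right)} = - \frac{68}{Y}$
$x{\left(Z \right)} \left(L{\left(4 - 8,h \right)} + 916\right) = - \frac{68}{-32} \left(\frac{161}{80} + 916\right) = \left(-68\right) \left(- \frac{1}{32}\right) \frac{73441}{80} = \frac{17}{8} \cdot \frac{73441}{80} = \frac{1248497}{640}$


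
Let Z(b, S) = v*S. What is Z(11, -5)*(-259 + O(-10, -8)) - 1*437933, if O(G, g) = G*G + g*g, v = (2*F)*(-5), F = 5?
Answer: -461683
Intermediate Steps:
v = -50 (v = (2*5)*(-5) = 10*(-5) = -50)
O(G, g) = G² + g²
Z(b, S) = -50*S
Z(11, -5)*(-259 + O(-10, -8)) - 1*437933 = (-50*(-5))*(-259 + ((-10)² + (-8)²)) - 1*437933 = 250*(-259 + (100 + 64)) - 437933 = 250*(-259 + 164) - 437933 = 250*(-95) - 437933 = -23750 - 437933 = -461683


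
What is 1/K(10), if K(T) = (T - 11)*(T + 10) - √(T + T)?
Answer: -1/19 + √5/190 ≈ -0.040863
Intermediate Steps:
K(T) = (-11 + T)*(10 + T) - √2*√T (K(T) = (-11 + T)*(10 + T) - √(2*T) = (-11 + T)*(10 + T) - √2*√T)
1/K(10) = 1/(-110 + 10² - 1*10 - √2*√10) = 1/(-110 + 100 - 10 - 2*√5) = 1/(-20 - 2*√5)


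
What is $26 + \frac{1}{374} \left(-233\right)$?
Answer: $\frac{9491}{374} \approx 25.377$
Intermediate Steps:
$26 + \frac{1}{374} \left(-233\right) = 26 - \frac{233}{374} = \frac{9491}{374}$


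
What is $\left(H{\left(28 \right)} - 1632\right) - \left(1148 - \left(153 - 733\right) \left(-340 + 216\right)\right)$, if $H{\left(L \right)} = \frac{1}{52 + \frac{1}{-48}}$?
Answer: $\frac{172504348}{2495} \approx 69140.0$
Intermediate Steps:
$H{\left(L \right)} = \frac{48}{2495}$ ($H{\left(L \right)} = \frac{1}{52 - \frac{1}{48}} = \frac{1}{\frac{2495}{48}} = \frac{48}{2495}$)
$\left(H{\left(28 \right)} - 1632\right) - \left(1148 - \left(153 - 733\right) \left(-340 + 216\right)\right) = \left(\frac{48}{2495} - 1632\right) - \left(1148 - \left(153 - 733\right) \left(-340 + 216\right)\right) = - \frac{4071792}{2495} - -70772 = - \frac{4071792}{2495} + \left(-1148 + 71920\right) = - \frac{4071792}{2495} + 70772 = \frac{172504348}{2495}$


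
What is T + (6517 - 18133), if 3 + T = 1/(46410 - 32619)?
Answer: -160237628/13791 ≈ -11619.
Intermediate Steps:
T = -41372/13791 (T = -3 + 1/(46410 - 32619) = -3 + 1/13791 = -41372/13791 ≈ -2.9999)
T + (6517 - 18133) = -41372/13791 + (6517 - 18133) = -41372/13791 - 11616 = -160237628/13791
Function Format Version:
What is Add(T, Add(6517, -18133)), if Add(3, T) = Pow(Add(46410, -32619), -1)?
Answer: Rational(-160237628, 13791) ≈ -11619.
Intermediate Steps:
T = Rational(-41372, 13791) (T = Add(-3, Pow(Add(46410, -32619), -1)) = Add(-3, Pow(13791, -1)) = Add(-3, Rational(1, 13791)) = Rational(-41372, 13791) ≈ -2.9999)
Add(T, Add(6517, -18133)) = Add(Rational(-41372, 13791), Add(6517, -18133)) = Add(Rational(-41372, 13791), -11616) = Rational(-160237628, 13791)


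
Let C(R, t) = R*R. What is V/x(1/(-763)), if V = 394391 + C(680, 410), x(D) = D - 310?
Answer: -653731533/236531 ≈ -2763.8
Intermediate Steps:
C(R, t) = R**2
x(D) = -310 + D
V = 856791 (V = 394391 + 680**2 = 394391 + 462400 = 856791)
V/x(1/(-763)) = 856791/(-310 + 1/(-763)) = 856791/(-310 - 1/763) = 856791/(-236531/763) = 856791*(-763/236531) = -653731533/236531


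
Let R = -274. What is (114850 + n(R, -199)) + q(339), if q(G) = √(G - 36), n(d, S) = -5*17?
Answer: 114765 + √303 ≈ 1.1478e+5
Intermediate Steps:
n(d, S) = -85
q(G) = √(-36 + G)
(114850 + n(R, -199)) + q(339) = (114850 - 85) + √(-36 + 339) = 114765 + √303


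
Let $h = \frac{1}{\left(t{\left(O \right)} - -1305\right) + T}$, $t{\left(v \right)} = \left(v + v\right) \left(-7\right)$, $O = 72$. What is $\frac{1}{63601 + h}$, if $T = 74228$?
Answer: $\frac{74525}{4739864526} \approx 1.5723 \cdot 10^{-5}$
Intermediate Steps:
$t{\left(v \right)} = - 14 v$ ($t{\left(v \right)} = 2 v \left(-7\right) = - 14 v$)
$h = \frac{1}{74525}$ ($h = \frac{1}{\left(\left(-14\right) 72 - -1305\right) + 74228} = \frac{1}{\left(-1008 + 1305\right) + 74228} = \frac{1}{297 + 74228} = \frac{1}{74525} \approx 1.3418 \cdot 10^{-5}$)
$\frac{1}{63601 + h} = \frac{1}{63601 + \frac{1}{74525}} = \frac{1}{\frac{4739864526}{74525}} = \frac{74525}{4739864526}$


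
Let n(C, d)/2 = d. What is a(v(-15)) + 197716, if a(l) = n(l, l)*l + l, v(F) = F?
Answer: 198151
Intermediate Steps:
n(C, d) = 2*d
a(l) = l + 2*l² (a(l) = (2*l)*l + l = 2*l² + l = l + 2*l²)
a(v(-15)) + 197716 = -15*(1 + 2*(-15)) + 197716 = -15*(1 - 30) + 197716 = -15*(-29) + 197716 = 435 + 197716 = 198151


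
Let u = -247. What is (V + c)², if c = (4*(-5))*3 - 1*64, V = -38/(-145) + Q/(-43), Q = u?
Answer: 541241247481/38875225 ≈ 13923.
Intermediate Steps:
Q = -247
V = 37449/6235 (V = -38/(-145) - 247/(-43) = -38*(-1/145) - 247*(-1/43) = 38/145 + 247/43 = 37449/6235 ≈ 6.0063)
c = -124 (c = -20*3 - 64 = -60 - 64 = -124)
(V + c)² = (37449/6235 - 124)² = (-735691/6235)² = 541241247481/38875225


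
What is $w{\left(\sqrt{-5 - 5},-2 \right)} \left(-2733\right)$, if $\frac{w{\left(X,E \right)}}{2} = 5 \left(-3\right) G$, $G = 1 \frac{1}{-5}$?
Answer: $-16398$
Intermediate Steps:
$G = - \frac{1}{5}$ ($G = 1 \left(- \frac{1}{5}\right) = - \frac{1}{5} \approx -0.2$)
$w{\left(X,E \right)} = 6$ ($w{\left(X,E \right)} = 2 \cdot 5 \left(-3\right) \left(- \frac{1}{5}\right) = 2 \left(\left(-15\right) \left(- \frac{1}{5}\right)\right) = 2 \cdot 3 = 6$)
$w{\left(\sqrt{-5 - 5},-2 \right)} \left(-2733\right) = 6 \left(-2733\right) = -16398$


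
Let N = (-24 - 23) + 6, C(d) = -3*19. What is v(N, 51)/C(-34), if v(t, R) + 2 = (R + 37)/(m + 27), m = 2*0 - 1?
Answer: -6/247 ≈ -0.024291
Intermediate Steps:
m = -1 (m = 0 - 1 = -1)
C(d) = -57
N = -41 (N = -47 + 6 = -41)
v(t, R) = -15/26 + R/26 (v(t, R) = -2 + (R + 37)/(-1 + 27) = -2 + (37 + R)/26 = -2 + (37 + R)*(1/26) = -2 + (37/26 + R/26) = -15/26 + R/26)
v(N, 51)/C(-34) = (-15/26 + (1/26)*51)/(-57) = (-15/26 + 51/26)*(-1/57) = (18/13)*(-1/57) = -6/247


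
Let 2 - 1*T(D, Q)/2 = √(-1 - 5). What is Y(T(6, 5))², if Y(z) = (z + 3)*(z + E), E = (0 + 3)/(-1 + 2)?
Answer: -4079 - 1400*I*√6 ≈ -4079.0 - 3429.3*I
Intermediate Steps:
E = 3 (E = 3/1 = 3*1 = 3)
T(D, Q) = 4 - 2*I*√6 (T(D, Q) = 4 - 2*√(-1 - 5) = 4 - 2*I*√6)
Y(z) = (3 + z)² (Y(z) = (z + 3)*(z + 3) = (3 + z)*(3 + z) = (3 + z)²)
Y(T(6, 5))² = (9 + (4 - 2*I*√6)² + 6*(4 - 2*I*√6))² = (9 + (4 - 2*I*√6)² + (24 - 12*I*√6))² = (33 + (4 - 2*I*√6)² - 12*I*√6)²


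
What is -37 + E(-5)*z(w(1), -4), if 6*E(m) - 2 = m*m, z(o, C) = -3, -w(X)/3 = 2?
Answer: -101/2 ≈ -50.500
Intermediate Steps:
w(X) = -6 (w(X) = -3*2 = -6)
E(m) = ⅓ + m²/6 (E(m) = ⅓ + (m*m)/6 = ⅓ + m²/6)
-37 + E(-5)*z(w(1), -4) = -37 + (⅓ + (⅙)*(-5)²)*(-3) = -37 + (⅓ + (⅙)*25)*(-3) = -37 + (⅓ + 25/6)*(-3) = -37 + (9/2)*(-3) = -37 - 27/2 = -101/2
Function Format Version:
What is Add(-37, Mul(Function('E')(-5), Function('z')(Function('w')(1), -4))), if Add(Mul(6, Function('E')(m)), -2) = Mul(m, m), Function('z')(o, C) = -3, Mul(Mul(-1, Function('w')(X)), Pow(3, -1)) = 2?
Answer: Rational(-101, 2) ≈ -50.500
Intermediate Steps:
Function('w')(X) = -6 (Function('w')(X) = Mul(-3, 2) = -6)
Function('E')(m) = Add(Rational(1, 3), Mul(Rational(1, 6), Pow(m, 2))) (Function('E')(m) = Add(Rational(1, 3), Mul(Rational(1, 6), Mul(m, m))) = Add(Rational(1, 3), Mul(Rational(1, 6), Pow(m, 2))))
Add(-37, Mul(Function('E')(-5), Function('z')(Function('w')(1), -4))) = Add(-37, Mul(Add(Rational(1, 3), Mul(Rational(1, 6), Pow(-5, 2))), -3)) = Add(-37, Mul(Add(Rational(1, 3), Mul(Rational(1, 6), 25)), -3)) = Add(-37, Mul(Add(Rational(1, 3), Rational(25, 6)), -3)) = Add(-37, Mul(Rational(9, 2), -3)) = Add(-37, Rational(-27, 2)) = Rational(-101, 2)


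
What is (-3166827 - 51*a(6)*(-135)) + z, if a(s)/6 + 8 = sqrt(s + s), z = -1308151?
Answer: -4805458 + 82620*sqrt(3) ≈ -4.6624e+6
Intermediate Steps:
a(s) = -48 + 6*sqrt(2)*sqrt(s) (a(s) = -48 + 6*sqrt(s + s) = -48 + 6*sqrt(2*s) = -48 + 6*(sqrt(2)*sqrt(s)) = -48 + 6*sqrt(2)*sqrt(s))
(-3166827 - 51*a(6)*(-135)) + z = (-3166827 - 51*(-48 + 6*sqrt(2)*sqrt(6))*(-135)) - 1308151 = (-3166827 - 51*(-48 + 12*sqrt(3))*(-135)) - 1308151 = (-3166827 + (2448 - 612*sqrt(3))*(-135)) - 1308151 = (-3166827 + (-330480 + 82620*sqrt(3))) - 1308151 = (-3497307 + 82620*sqrt(3)) - 1308151 = -4805458 + 82620*sqrt(3)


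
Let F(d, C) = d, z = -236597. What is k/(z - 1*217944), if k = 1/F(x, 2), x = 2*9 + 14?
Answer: -1/14545312 ≈ -6.8751e-8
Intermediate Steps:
x = 32 (x = 18 + 14 = 32)
k = 1/32 ≈ 0.031250
k/(z - 1*217944) = 1/(32*(-236597 - 1*217944)) = 1/(32*(-236597 - 217944)) = (1/32)/(-454541) = (1/32)*(-1/454541) = -1/14545312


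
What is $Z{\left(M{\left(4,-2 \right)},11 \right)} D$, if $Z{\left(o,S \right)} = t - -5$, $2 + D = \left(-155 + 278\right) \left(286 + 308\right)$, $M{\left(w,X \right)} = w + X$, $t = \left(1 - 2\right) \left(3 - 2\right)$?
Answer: $292240$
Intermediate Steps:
$t = -1$ ($t = \left(-1\right) 1 = -1$)
$M{\left(w,X \right)} = X + w$
$D = 73060$ ($D = -2 + \left(-155 + 278\right) \left(286 + 308\right) = -2 + 123 \cdot 594 = -2 + 73062 = 73060$)
$Z{\left(o,S \right)} = 4$ ($Z{\left(o,S \right)} = -1 - -5 = -1 + 5 = 4$)
$Z{\left(M{\left(4,-2 \right)},11 \right)} D = 4 \cdot 73060 = 292240$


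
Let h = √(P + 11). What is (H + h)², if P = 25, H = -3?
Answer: 9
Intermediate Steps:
h = 6 (h = √(25 + 11) = √36 = 6)
(H + h)² = (-3 + 6)² = 3² = 9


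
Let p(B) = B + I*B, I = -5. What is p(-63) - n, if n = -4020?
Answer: 4272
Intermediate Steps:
p(B) = -4*B (p(B) = B - 5*B = -4*B)
p(-63) - n = -4*(-63) - 1*(-4020) = 252 + 4020 = 4272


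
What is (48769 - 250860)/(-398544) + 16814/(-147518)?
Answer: 1650781523/4199458128 ≈ 0.39309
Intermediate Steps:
(48769 - 250860)/(-398544) + 16814/(-147518) = -202091*(-1/398544) + 16814*(-1/147518) = 202091/398544 - 1201/10537 = 1650781523/4199458128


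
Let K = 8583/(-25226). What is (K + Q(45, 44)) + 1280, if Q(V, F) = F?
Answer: 33390641/25226 ≈ 1323.7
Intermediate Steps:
K = -8583/25226 (K = 8583*(-1/25226) = -8583/25226 ≈ -0.34024)
(K + Q(45, 44)) + 1280 = (-8583/25226 + 44) + 1280 = 1101361/25226 + 1280 = 33390641/25226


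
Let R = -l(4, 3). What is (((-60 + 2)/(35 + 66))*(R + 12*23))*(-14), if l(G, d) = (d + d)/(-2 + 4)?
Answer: 221676/101 ≈ 2194.8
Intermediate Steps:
l(G, d) = d (l(G, d) = (2*d)/2 = (2*d)*(1/2) = d)
R = -3 (R = -1*3 = -3)
(((-60 + 2)/(35 + 66))*(R + 12*23))*(-14) = (((-60 + 2)/(35 + 66))*(-3 + 12*23))*(-14) = ((-58/101)*(-3 + 276))*(-14) = (-58*1/101*273)*(-14) = -58/101*273*(-14) = -15834/101*(-14) = 221676/101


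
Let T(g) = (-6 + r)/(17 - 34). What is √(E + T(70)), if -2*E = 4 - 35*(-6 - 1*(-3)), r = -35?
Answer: I*√60214/34 ≈ 7.2172*I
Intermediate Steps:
T(g) = 41/17 (T(g) = (-6 - 35)/(17 - 34) = -41/(-17) = -41*(-1/17) = 41/17)
E = -109/2 (E = -(4 - 35*(-6 - 1*(-3)))/2 = -(4 - 35*(-6 + 3))/2 = -(4 - 35*(-3))/2 = -(4 + 105)/2 = -½*109 = -109/2 ≈ -54.500)
√(E + T(70)) = √(-109/2 + 41/17) = √(-1771/34) = I*√60214/34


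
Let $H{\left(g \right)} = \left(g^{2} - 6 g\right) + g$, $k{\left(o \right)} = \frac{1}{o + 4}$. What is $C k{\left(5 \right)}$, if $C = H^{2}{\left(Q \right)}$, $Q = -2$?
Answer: $\frac{196}{9} \approx 21.778$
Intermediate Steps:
$k{\left(o \right)} = \frac{1}{4 + o}$
$H{\left(g \right)} = g^{2} - 5 g$
$C = 196$ ($C = \left(- 2 \left(-5 - 2\right)\right)^{2} = \left(\left(-2\right) \left(-7\right)\right)^{2} = 14^{2} = 196$)
$C k{\left(5 \right)} = \frac{196}{4 + 5} = \frac{196}{9}$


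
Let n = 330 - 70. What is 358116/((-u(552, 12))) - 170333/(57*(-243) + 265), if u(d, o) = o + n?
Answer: -602379175/461924 ≈ -1304.1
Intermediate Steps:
n = 260
u(d, o) = 260 + o (u(d, o) = o + 260 = 260 + o)
358116/((-u(552, 12))) - 170333/(57*(-243) + 265) = 358116/((-(260 + 12))) - 170333/(57*(-243) + 265) = 358116/((-1*272)) - 170333/(-13851 + 265) = 358116/(-272) - 170333/(-13586) = 358116*(-1/272) - 170333*(-1/13586) = -89529/68 + 170333/13586 = -602379175/461924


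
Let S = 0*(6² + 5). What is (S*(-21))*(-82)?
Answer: 0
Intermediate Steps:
S = 0 (S = 0*(36 + 5) = 0*41 = 0)
(S*(-21))*(-82) = (0*(-21))*(-82) = 0*(-82) = 0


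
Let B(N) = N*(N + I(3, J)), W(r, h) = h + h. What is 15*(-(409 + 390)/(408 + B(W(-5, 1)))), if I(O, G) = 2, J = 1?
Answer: -11985/416 ≈ -28.810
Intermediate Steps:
W(r, h) = 2*h
B(N) = N*(2 + N) (B(N) = N*(N + 2) = N*(2 + N))
15*(-(409 + 390)/(408 + B(W(-5, 1)))) = 15*(-(409 + 390)/(408 + (2*1)*(2 + 2*1))) = 15*(-799/(408 + 2*(2 + 2))) = 15*(-799/(408 + 2*4)) = 15*(-799/(408 + 8)) = 15*(-799/416) = -11985/416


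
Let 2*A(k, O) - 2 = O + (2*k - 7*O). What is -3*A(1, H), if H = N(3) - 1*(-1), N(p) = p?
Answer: 30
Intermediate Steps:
H = 4 (H = 3 - 1*(-1) = 3 + 1 = 4)
A(k, O) = 1 + k - 3*O (A(k, O) = 1 + (O + (2*k - 7*O))/2 = 1 + (O + (-7*O + 2*k))/2 = 1 + (-6*O + 2*k)/2 = 1 + (k - 3*O) = 1 + k - 3*O)
-3*A(1, H) = -3*(1 + 1 - 3*4) = -3*(1 + 1 - 12) = -3*(-10) = 30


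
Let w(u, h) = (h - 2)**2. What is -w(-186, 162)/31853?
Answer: -25600/31853 ≈ -0.80369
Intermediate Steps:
w(u, h) = (-2 + h)**2
-w(-186, 162)/31853 = -(-2 + 162)**2/31853 = -160**2/31853 = -25600/31853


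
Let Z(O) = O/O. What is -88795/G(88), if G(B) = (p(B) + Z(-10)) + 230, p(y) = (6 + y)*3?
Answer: -88795/513 ≈ -173.09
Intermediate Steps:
Z(O) = 1
p(y) = 18 + 3*y
G(B) = 249 + 3*B (G(B) = ((18 + 3*B) + 1) + 230 = (19 + 3*B) + 230 = 249 + 3*B)
-88795/G(88) = -88795/(249 + 3*88) = -88795/(249 + 264) = -88795/513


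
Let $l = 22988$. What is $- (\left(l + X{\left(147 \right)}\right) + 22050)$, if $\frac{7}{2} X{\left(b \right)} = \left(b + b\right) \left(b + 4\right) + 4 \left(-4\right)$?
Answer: $- \frac{404022}{7} \approx -57717.0$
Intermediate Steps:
$X{\left(b \right)} = - \frac{32}{7} + \frac{4 b \left(4 + b\right)}{7}$ ($X{\left(b \right)} = \frac{2 \left(\left(b + b\right) \left(b + 4\right) + 4 \left(-4\right)\right)}{7} = \frac{2 \left(2 b \left(4 + b\right) - 16\right)}{7} = \frac{2 \left(-16 + 2 b \left(4 + b\right)\right)}{7} = - \frac{32}{7} + \frac{4 b \left(4 + b\right)}{7}$)
$- (\left(l + X{\left(147 \right)}\right) + 22050) = - (\left(22988 + \left(- \frac{32}{7} + \frac{4 \cdot 147^{2}}{7} + \frac{16}{7} \cdot 147\right)\right) + 22050) = - (\left(22988 + \left(- \frac{32}{7} + \frac{4}{7} \cdot 21609 + 336\right)\right) + 22050) = - (\left(22988 + \left(- \frac{32}{7} + 12348 + 336\right)\right) + 22050) = - (\left(22988 + \frac{88756}{7}\right) + 22050) = - (\frac{249672}{7} + 22050) = \left(-1\right) \frac{404022}{7} = - \frac{404022}{7}$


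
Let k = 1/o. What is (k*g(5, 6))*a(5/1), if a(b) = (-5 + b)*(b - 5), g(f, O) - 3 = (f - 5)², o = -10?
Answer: 0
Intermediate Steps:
g(f, O) = 3 + (-5 + f)² (g(f, O) = 3 + (f - 5)² = 3 + (-5 + f)²)
a(b) = (-5 + b)² (a(b) = (-5 + b)*(-5 + b) = (-5 + b)²)
k = -⅒ (k = 1/(-10) = -⅒ ≈ -0.10000)
(k*g(5, 6))*a(5/1) = (-(3 + (-5 + 5)²)/10)*(-5 + 5/1)² = (-(3 + 0²)/10)*(-5 + 5*1)² = (-(3 + 0)/10)*(-5 + 5)² = -⅒*3*0² = -3/10*0 = 0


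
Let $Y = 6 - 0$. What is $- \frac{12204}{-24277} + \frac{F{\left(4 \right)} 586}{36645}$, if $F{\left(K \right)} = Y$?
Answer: $\frac{177524504}{296543555} \approx 0.59865$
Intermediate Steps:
$Y = 6$ ($Y = 6 + 0 = 6$)
$F{\left(K \right)} = 6$
$- \frac{12204}{-24277} + \frac{F{\left(4 \right)} 586}{36645} = - \frac{12204}{-24277} + \frac{6 \cdot 586}{36645} = \left(-12204\right) \left(- \frac{1}{24277}\right) + 3516 \cdot \frac{1}{36645} = \frac{12204}{24277} + \frac{1172}{12215} = \frac{177524504}{296543555}$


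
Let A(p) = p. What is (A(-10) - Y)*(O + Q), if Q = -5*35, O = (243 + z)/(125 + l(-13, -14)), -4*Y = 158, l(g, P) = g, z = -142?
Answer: -1150441/224 ≈ -5135.9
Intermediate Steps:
Y = -79/2 (Y = -¼*158 = -79/2 ≈ -39.500)
O = 101/112 (O = (243 - 142)/(125 - 13) = 101/112 ≈ 0.90179)
Q = -175
(A(-10) - Y)*(O + Q) = (-10 - 1*(-79/2))*(101/112 - 175) = (-10 + 79/2)*(-19499/112) = (59/2)*(-19499/112) = -1150441/224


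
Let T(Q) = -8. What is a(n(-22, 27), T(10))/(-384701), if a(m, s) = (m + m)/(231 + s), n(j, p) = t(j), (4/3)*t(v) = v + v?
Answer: 66/85788323 ≈ 7.6934e-7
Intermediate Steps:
t(v) = 3*v/2 (t(v) = 3*(v + v)/4 = 3*(2*v)/4 = 3*v/2)
n(j, p) = 3*j/2
a(m, s) = 2*m/(231 + s) (a(m, s) = (2*m)/(231 + s) = 2*m/(231 + s))
a(n(-22, 27), T(10))/(-384701) = (2*((3/2)*(-22))/(231 - 8))/(-384701) = (2*(-33)/223)*(-1/384701) = (2*(-33)*(1/223))*(-1/384701) = -66/223*(-1/384701) = 66/85788323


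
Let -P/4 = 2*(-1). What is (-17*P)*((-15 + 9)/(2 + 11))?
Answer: 816/13 ≈ 62.769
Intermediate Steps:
P = 8 (P = -8*(-1) = -4*(-2) = 8)
(-17*P)*((-15 + 9)/(2 + 11)) = (-17*8)*((-15 + 9)/(2 + 11)) = -(-816)/13 = -136*(-6/13) = 816/13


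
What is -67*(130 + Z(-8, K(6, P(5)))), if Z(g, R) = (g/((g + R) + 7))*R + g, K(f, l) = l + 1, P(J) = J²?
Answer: -190414/25 ≈ -7616.6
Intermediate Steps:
K(f, l) = 1 + l
Z(g, R) = g + R*g/(7 + R + g) (Z(g, R) = (g/((R + g) + 7))*R + g = (g/(7 + R + g))*R + g = R*g/(7 + R + g) + g = g + R*g/(7 + R + g))
-67*(130 + Z(-8, K(6, P(5)))) = -67*(130 - 8*(7 - 8 + 2*(1 + 5²))/(7 + (1 + 5²) - 8)) = -67*(130 - 8*(7 - 8 + 2*(1 + 25))/(7 + (1 + 25) - 8)) = -67*(130 - 8*(7 - 8 + 2*26)/(7 + 26 - 8)) = -67*(130 - 8*(7 - 8 + 52)/25) = -67*(130 - 8*1/25*51) = -67*(130 - 408/25) = -67*2842/25 = -190414/25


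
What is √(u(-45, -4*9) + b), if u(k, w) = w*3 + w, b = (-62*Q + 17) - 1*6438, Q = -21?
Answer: I*√5263 ≈ 72.547*I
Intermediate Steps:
b = -5119 (b = (-62*(-21) + 17) - 1*6438 = (1302 + 17) - 6438 = 1319 - 6438 = -5119)
u(k, w) = 4*w (u(k, w) = 3*w + w = 4*w)
√(u(-45, -4*9) + b) = √(4*(-4*9) - 5119) = √(4*(-36) - 5119) = √(-144 - 5119) = √(-5263) = I*√5263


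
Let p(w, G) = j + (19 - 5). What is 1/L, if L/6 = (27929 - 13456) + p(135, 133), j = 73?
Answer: 1/87360 ≈ 1.1447e-5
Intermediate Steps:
p(w, G) = 87 (p(w, G) = 73 + (19 - 5) = 73 + 14 = 87)
L = 87360 (L = 6*((27929 - 13456) + 87) = 6*(14473 + 87) = 6*14560 = 87360)
1/L = 1/87360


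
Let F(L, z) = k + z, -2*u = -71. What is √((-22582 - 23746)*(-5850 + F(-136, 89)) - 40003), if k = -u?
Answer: 3*√29833361 ≈ 16386.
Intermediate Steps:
u = 71/2 (u = -½*(-71) = 71/2 ≈ 35.500)
k = -71/2 (k = -1*71/2 = -71/2 ≈ -35.500)
F(L, z) = -71/2 + z
√((-22582 - 23746)*(-5850 + F(-136, 89)) - 40003) = √((-22582 - 23746)*(-5850 + (-71/2 + 89)) - 40003) = √(-46328*(-5850 + 107/2) - 40003) = √(-46328*(-11593/2) - 40003) = √(268540252 - 40003) = √268500249 = 3*√29833361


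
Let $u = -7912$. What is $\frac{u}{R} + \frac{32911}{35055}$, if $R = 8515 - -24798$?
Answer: $\frac{819008983}{1167787215} \approx 0.70133$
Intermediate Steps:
$R = 33313$ ($R = 8515 + 24798 = 33313$)
$\frac{u}{R} + \frac{32911}{35055} = - \frac{7912}{33313} + \frac{32911}{35055} = \frac{819008983}{1167787215}$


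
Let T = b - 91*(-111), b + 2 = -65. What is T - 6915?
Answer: 3119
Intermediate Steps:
b = -67 (b = -2 - 65 = -67)
T = 10034 (T = -67 - 91*(-111) = -67 + 10101 = 10034)
T - 6915 = 10034 - 6915 = 3119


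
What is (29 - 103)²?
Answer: 5476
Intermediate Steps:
(29 - 103)² = (-74)² = 5476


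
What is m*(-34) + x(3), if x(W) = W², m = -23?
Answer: 791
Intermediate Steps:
m*(-34) + x(3) = -23*(-34) + 3² = 782 + 9 = 791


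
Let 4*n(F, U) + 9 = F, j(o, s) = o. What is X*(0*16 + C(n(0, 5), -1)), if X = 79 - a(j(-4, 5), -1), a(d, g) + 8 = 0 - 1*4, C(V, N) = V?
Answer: -819/4 ≈ -204.75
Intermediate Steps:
n(F, U) = -9/4 + F/4
a(d, g) = -12 (a(d, g) = -8 + (0 - 1*4) = -8 + (0 - 4) = -8 - 4 = -12)
X = 91 (X = 79 - 1*(-12) = 79 + 12 = 91)
X*(0*16 + C(n(0, 5), -1)) = 91*(0*16 + (-9/4 + (¼)*0)) = 91*(0 + (-9/4 + 0)) = 91*(0 - 9/4) = 91*(-9/4) = -819/4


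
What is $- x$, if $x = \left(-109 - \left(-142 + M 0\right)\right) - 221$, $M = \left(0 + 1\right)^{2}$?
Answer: $188$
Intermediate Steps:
$M = 1$ ($M = 1^{2} = 1$)
$x = -188$ ($x = \left(-109 + \left(137 - \left(1 \cdot 0 - 5\right)\right)\right) - 221 = \left(-109 + \left(137 - \left(0 - 5\right)\right)\right) - 221 = \left(-109 + \left(137 - -5\right)\right) - 221 = \left(-109 + \left(137 + 5\right)\right) - 221 = \left(-109 + 142\right) - 221 = 33 - 221 = -188$)
$- x = \left(-1\right) \left(-188\right) = 188$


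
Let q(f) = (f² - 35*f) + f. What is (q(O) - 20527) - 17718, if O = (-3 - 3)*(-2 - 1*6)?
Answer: -37573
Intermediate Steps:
O = 48 (O = -6*(-2 - 6) = -6*(-8) = 48)
q(f) = f² - 34*f
(q(O) - 20527) - 17718 = (48*(-34 + 48) - 20527) - 17718 = (48*14 - 20527) - 17718 = (672 - 20527) - 17718 = -19855 - 17718 = -37573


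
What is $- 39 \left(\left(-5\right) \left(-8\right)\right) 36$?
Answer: $-56160$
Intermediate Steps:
$- 39 \left(\left(-5\right) \left(-8\right)\right) 36 = \left(-39\right) 40 \cdot 36 = \left(-1560\right) 36 = -56160$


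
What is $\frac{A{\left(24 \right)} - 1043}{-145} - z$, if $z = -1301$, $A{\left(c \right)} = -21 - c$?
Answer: $\frac{189733}{145} \approx 1308.5$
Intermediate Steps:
$\frac{A{\left(24 \right)} - 1043}{-145} - z = \frac{\left(-21 - 24\right) - 1043}{-145} - -1301 = \left(\left(-21 - 24\right) - 1043\right) \left(- \frac{1}{145}\right) + 1301 = \left(-45 - 1043\right) \left(- \frac{1}{145}\right) + 1301 = \left(-1088\right) \left(- \frac{1}{145}\right) + 1301 = \frac{1088}{145} + 1301 = \frac{189733}{145}$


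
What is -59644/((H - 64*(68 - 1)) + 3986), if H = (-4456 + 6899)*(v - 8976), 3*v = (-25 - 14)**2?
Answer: 59644/20690069 ≈ 0.0028827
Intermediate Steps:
v = 507 (v = (-25 - 14)**2/3 = (1/3)*(-39)**2 = (1/3)*1521 = 507)
H = -20689767 (H = (-4456 + 6899)*(507 - 8976) = 2443*(-8469) = -20689767)
-59644/((H - 64*(68 - 1)) + 3986) = -59644/((-20689767 - 64*(68 - 1)) + 3986) = -59644/((-20689767 - 64*67) + 3986) = -59644/((-20689767 - 1*4288) + 3986) = -59644/((-20689767 - 4288) + 3986) = -59644/(-20694055 + 3986) = -59644/(-20690069) = -59644*(-1/20690069) = 59644/20690069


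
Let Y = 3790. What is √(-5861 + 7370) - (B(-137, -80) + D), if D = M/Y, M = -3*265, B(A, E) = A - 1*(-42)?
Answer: 72169/758 + √1509 ≈ 134.06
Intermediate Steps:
B(A, E) = 42 + A (B(A, E) = A + 42 = 42 + A)
M = -795
D = -159/758 (D = -795/3790 = -795*1/3790 = -159/758 ≈ -0.20976)
√(-5861 + 7370) - (B(-137, -80) + D) = √(-5861 + 7370) - ((42 - 137) - 159/758) = √1509 - (-95 - 159/758) = √1509 - 1*(-72169/758) = √1509 + 72169/758 = 72169/758 + √1509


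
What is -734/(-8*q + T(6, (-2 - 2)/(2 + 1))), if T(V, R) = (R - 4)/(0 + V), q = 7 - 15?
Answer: -3303/284 ≈ -11.630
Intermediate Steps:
q = -8
T(V, R) = (-4 + R)/V
-734/(-8*q + T(6, (-2 - 2)/(2 + 1))) = -734/(-8*(-8) + (-4 + (-2 - 2)/(2 + 1))/6) = -734/(64 + (-4 - 4/3)/6) = -734/(64 + (⅙)*(-16/3)) = -734/(64 - 8/9) = -734/568/9 = -734*9/568 = -3303/284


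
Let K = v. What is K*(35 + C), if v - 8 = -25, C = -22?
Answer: -221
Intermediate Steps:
v = -17 (v = 8 - 25 = -17)
K = -17
K*(35 + C) = -17*(35 - 22) = -17*13 = -221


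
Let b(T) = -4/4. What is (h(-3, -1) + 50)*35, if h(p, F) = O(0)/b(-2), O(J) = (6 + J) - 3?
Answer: 1645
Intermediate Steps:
O(J) = 3 + J
b(T) = -1 (b(T) = -4*¼ = -1)
h(p, F) = -3 (h(p, F) = (3 + 0)/(-1) = 3*(-1) = -3)
(h(-3, -1) + 50)*35 = (-3 + 50)*35 = 47*35 = 1645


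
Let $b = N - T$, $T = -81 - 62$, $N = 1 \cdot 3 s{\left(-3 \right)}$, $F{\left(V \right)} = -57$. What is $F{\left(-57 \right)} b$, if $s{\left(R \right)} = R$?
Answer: $-7638$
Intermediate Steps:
$N = -9$ ($N = 1 \cdot 3 \left(-3\right) = 3 \left(-3\right) = -9$)
$T = -143$
$b = 134$ ($b = -9 - -143 = -9 + 143 = 134$)
$F{\left(-57 \right)} b = \left(-57\right) 134 = -7638$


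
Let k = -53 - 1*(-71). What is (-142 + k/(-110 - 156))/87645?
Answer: -3779/2331357 ≈ -0.0016209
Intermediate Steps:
k = 18 (k = -53 + 71 = 18)
(-142 + k/(-110 - 156))/87645 = (-142 + 18/(-110 - 156))/87645 = (-142 + 18/(-266))*(1/87645) = (-142 - 1/266*18)*(1/87645) = (-142 - 9/133)*(1/87645) = -18895/133*1/87645 = -3779/2331357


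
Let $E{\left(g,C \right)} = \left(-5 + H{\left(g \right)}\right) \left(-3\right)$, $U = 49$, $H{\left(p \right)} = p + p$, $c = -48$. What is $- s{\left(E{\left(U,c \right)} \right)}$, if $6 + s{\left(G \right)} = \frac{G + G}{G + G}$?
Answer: $5$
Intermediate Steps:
$H{\left(p \right)} = 2 p$
$E{\left(g,C \right)} = 15 - 6 g$ ($E{\left(g,C \right)} = \left(-5 + 2 g\right) \left(-3\right) = 15 - 6 g$)
$s{\left(G \right)} = -5$ ($s{\left(G \right)} = -6 + \frac{G + G}{G + G} = -6 + \frac{2 G}{2 G} = -6 + 2 G \frac{1}{2 G} = -6 + 1 = -5$)
$- s{\left(E{\left(U,c \right)} \right)} = \left(-1\right) \left(-5\right) = 5$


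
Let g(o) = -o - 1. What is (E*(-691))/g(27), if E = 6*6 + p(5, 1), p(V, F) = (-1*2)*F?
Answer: 11747/14 ≈ 839.07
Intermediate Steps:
g(o) = -1 - o
p(V, F) = -2*F
E = 34 (E = 6*6 - 2*1 = 36 - 2 = 34)
(E*(-691))/g(27) = (34*(-691))/(-1 - 1*27) = -23494/(-1 - 27) = -23494/(-28) = -23494*(-1/28) = 11747/14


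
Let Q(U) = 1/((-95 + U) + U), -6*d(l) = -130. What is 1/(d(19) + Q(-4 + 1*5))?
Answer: 93/2014 ≈ 0.046177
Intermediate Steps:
d(l) = 65/3 (d(l) = -⅙*(-130) = 65/3)
Q(U) = 1/(-95 + 2*U)
1/(d(19) + Q(-4 + 1*5)) = 1/(65/3 + 1/(-95 + 2*(-4 + 1*5))) = 1/(65/3 + 1/(-95 + 2*(-4 + 5))) = 1/(65/3 + 1/(-95 + 2*1)) = 1/(65/3 + 1/(-95 + 2)) = 1/(65/3 + 1/(-93)) = 1/(65/3 - 1/93) = 1/(2014/93) = 93/2014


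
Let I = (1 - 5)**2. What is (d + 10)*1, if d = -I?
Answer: -6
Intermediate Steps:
I = 16 (I = (-4)**2 = 16)
d = -16 (d = -1*16 = -16)
(d + 10)*1 = (-16 + 10)*1 = -6*1 = -6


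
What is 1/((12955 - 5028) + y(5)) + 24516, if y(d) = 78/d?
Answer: 973603913/39713 ≈ 24516.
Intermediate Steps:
1/((12955 - 5028) + y(5)) + 24516 = 1/((12955 - 5028) + 78/5) + 24516 = 1/(7927 + 78*(⅕)) + 24516 = 1/(7927 + 78/5) + 24516 = 1/(39713/5) + 24516 = 5/39713 + 24516 = 973603913/39713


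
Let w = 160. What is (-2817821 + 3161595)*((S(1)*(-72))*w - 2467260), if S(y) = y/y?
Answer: -852140115720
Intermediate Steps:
S(y) = 1
(-2817821 + 3161595)*((S(1)*(-72))*w - 2467260) = (-2817821 + 3161595)*((1*(-72))*160 - 2467260) = 343774*(-72*160 - 2467260) = 343774*(-11520 - 2467260) = 343774*(-2478780) = -852140115720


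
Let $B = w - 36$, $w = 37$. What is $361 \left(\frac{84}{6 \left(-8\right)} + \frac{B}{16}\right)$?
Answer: $- \frac{9747}{16} \approx -609.19$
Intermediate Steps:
$B = 1$ ($B = 37 - 36 = 1$)
$361 \left(\frac{84}{6 \left(-8\right)} + \frac{B}{16}\right) = 361 \left(\frac{84}{6 \left(-8\right)} + 1 \cdot \frac{1}{16}\right) = 361 \left(\frac{84}{-48} + 1 \cdot \frac{1}{16}\right) = 361 \left(84 \left(- \frac{1}{48}\right) + \frac{1}{16}\right) = 361 \left(- \frac{7}{4} + \frac{1}{16}\right) = 361 \left(- \frac{27}{16}\right) = - \frac{9747}{16}$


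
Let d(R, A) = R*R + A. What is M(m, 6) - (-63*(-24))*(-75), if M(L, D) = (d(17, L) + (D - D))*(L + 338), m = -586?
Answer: 187056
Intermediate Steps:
d(R, A) = A + R**2 (d(R, A) = R**2 + A = A + R**2)
M(L, D) = (289 + L)*(338 + L) (M(L, D) = ((L + 17**2) + (D - D))*(L + 338) = ((L + 289) + 0)*(338 + L) = ((289 + L) + 0)*(338 + L) = (289 + L)*(338 + L))
M(m, 6) - (-63*(-24))*(-75) = (289 - 586)*(338 - 586) - (-63*(-24))*(-75) = -297*(-248) - 1512*(-75) = 73656 - 1*(-113400) = 73656 + 113400 = 187056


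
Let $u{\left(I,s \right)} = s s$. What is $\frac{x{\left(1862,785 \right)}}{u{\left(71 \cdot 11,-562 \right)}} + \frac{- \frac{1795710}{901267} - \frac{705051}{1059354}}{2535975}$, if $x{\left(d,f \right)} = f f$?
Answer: $\frac{27630253447616721979973}{14161798787801306604300} \approx 1.951$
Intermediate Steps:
$x{\left(d,f \right)} = f^{2}$
$u{\left(I,s \right)} = s^{2}$
$\frac{x{\left(1862,785 \right)}}{u{\left(71 \cdot 11,-562 \right)}} + \frac{- \frac{1795710}{901267} - \frac{705051}{1059354}}{2535975} = \frac{785^{2}}{\left(-562\right)^{2}} + \frac{- \frac{1795710}{901267} - \frac{705051}{1059354}}{2535975} = \frac{616225}{315844} + \left(\left(-1795710\right) \frac{1}{901267} - \frac{78339}{117706}\right) \frac{1}{2535975} = 616225 \cdot \frac{1}{315844} + \left(- \frac{1795710}{901267} - \frac{78339}{117706}\right) \frac{1}{2535975} = \frac{616225}{315844} - \frac{93990065591}{89675908282578150} = \frac{27630253447616721979973}{14161798787801306604300}$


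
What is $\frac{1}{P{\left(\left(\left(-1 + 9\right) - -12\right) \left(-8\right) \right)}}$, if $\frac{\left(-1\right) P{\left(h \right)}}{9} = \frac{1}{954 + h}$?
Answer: $- \frac{794}{9} \approx -88.222$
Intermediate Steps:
$P{\left(h \right)} = - \frac{9}{954 + h}$
$\frac{1}{P{\left(\left(\left(-1 + 9\right) - -12\right) \left(-8\right) \right)}} = \frac{1}{\left(-9\right) \frac{1}{954 + \left(\left(-1 + 9\right) - -12\right) \left(-8\right)}} = \frac{1}{\left(-9\right) \frac{1}{954 + \left(8 + 12\right) \left(-8\right)}} = \frac{1}{\left(-9\right) \frac{1}{954 + 20 \left(-8\right)}} = \frac{1}{\left(-9\right) \frac{1}{954 - 160}} = \frac{1}{\left(-9\right) \frac{1}{794}} = \frac{1}{- \frac{9}{794}} = - \frac{794}{9}$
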